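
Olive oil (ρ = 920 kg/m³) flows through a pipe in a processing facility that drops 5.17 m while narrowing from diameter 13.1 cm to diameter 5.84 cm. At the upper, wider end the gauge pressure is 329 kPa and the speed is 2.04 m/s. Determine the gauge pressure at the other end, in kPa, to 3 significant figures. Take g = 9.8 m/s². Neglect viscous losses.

Mass conservation (A₁v₁ = A₂v₂) gives v₂ = 2.04 × 135/26.8 = 10.3 m/s.
Bernoulli: P₁ + ½ρv₁² + ρg h₁ = P₂ + ½ρv₂² + ρg h₂, so P₂ = P₁ + ½ρ(v₁² − v₂²) − ρg(h₂ − h₁).
P₂ = 329000 + ½·920·(2.04² − 10.3²) − 920·9.8·(−5.17) = 329000 + (-46600) − (-46600) = 329000 Pa.

329 kPa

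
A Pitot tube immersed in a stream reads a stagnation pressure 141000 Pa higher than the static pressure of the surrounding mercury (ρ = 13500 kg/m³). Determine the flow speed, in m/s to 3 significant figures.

v = 4.57 m/s

At the stagnation point the flow is brought to rest, so Bernoulli gives P_stag − P_static = ½ρv².
v = √(2ΔP/ρ) = √(2·141000/13500) = 4.57 m/s.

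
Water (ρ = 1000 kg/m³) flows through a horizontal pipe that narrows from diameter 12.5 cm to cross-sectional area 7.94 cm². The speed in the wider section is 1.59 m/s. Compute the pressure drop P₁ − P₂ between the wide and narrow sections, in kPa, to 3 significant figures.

Continuity gives A₁v₁ = A₂v₂, so v₂ = (123 cm²)/(7.94 cm²) × 1.59 m/s = 24.6 m/s.
The pipe is horizontal, so Bernoulli reduces to P₁ + ½ρv₁² = P₂ + ½ρv₂².
P₁ − P₂ = ½·1000·(24.6² − 1.59²) = ½·1000·601 = 301000 Pa.

ΔP ≈ 301 kPa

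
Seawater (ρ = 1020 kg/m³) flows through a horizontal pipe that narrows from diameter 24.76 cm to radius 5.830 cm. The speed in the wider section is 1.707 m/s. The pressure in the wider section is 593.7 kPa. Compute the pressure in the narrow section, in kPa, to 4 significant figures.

P₂ = 565.0 kPa

By continuity, v₂ = v₁·A₁/A₂ = 1.707·(481.5/106.8) = 7.697 m/s.
Along the horizontal streamline, P + ½ρv² is constant.
P₂ = P₁ − ½ρ(v₂² − v₁²) = 593700 − ½·1020·(7.697² − 1.707²) = 593700 − 28730 = 565000 Pa.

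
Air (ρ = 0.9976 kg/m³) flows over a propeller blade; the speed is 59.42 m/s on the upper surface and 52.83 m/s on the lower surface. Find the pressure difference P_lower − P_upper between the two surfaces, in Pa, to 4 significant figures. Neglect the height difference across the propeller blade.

ΔP = 369.0 Pa

With negligible Δh, P + ½ρv² is constant, so P_low − P_up = ½ρ(v_up² − v_low²).
ΔP = ½·0.9976·(59.42² − 52.83²) = 369.0 Pa.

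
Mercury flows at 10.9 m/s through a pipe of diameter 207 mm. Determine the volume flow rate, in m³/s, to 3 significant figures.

Q ≈ 0.367 m³/s

Q = A·v = 0.0337 m² × 10.9 m/s = 0.367 m³/s.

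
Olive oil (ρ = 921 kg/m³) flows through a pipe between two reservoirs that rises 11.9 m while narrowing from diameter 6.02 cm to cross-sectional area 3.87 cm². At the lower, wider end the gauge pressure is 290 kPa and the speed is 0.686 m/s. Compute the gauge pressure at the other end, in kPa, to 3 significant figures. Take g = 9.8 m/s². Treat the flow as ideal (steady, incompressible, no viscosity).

By continuity, v₂ = v₁·A₁/A₂ = 0.686·(28.5/3.87) = 5.05 m/s.
Energy conservation along the streamline gives P₂ = P₁ − ½ρ(v₂² − v₁²) − ρg(h₂ − h₁).
P₂ = 290000 + ½·921·(0.686² − 5.05²) − 921·9.8·(+11.9) = 290000 + (-11500) − (107000) = 171000 Pa.

P₂ ≈ 171 kPa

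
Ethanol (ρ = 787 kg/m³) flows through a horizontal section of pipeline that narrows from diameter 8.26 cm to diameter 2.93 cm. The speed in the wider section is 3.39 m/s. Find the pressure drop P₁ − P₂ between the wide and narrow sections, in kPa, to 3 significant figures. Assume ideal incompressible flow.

By continuity, v₂ = v₁·A₁/A₂ = 3.39·(53.6/6.74) = 26.9 m/s.
Bernoulli (h₁ = h₂): P₁ − P₂ = ½ρ(v₂² − v₁²).
P₁ − P₂ = ½·787·(26.9² − 3.39²) = ½·787·714 = 281000 Pa.

281 kPa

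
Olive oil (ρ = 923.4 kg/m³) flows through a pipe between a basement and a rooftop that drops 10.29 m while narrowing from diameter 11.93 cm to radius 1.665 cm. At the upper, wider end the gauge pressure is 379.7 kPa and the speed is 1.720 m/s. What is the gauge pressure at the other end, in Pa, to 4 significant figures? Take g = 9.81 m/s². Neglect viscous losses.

By continuity, v₂ = v₁·A₁/A₂ = 1.720·(111.8/8.709) = 22.08 m/s.
Applying Bernoulli between the two ends and solving for P₂: P₂ = P₁ + ½ρ(v₁² − v₂²) − ρgΔh.
P₂ = 379700 + ½·923.4·(1.720² − 22.08²) − 923.4·9.81·(−10.29) = 379700 + (-223600) − (-93210) = 249300 Pa.

249300 Pa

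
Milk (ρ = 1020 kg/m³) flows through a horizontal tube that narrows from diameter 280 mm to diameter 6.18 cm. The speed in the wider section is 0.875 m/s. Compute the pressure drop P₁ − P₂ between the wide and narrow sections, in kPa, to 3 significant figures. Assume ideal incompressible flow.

ΔP ≈ 164 kPa

Continuity gives A₁v₁ = A₂v₂, so v₂ = (616 cm²)/(30.0 cm²) × 0.875 m/s = 18.0 m/s.
Bernoulli (h₁ = h₂): P₁ − P₂ = ½ρ(v₂² − v₁²).
P₁ − P₂ = ½·1020·(18.0² − 0.875²) = ½·1020·322 = 164000 Pa.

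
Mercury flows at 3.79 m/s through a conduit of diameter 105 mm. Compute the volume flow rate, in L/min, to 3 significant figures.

Q = 1970 L/min

Q = A·v = 0.00866 m² × 3.79 m/s = 0.0328 m³/s.
Converting: 0.0328 m³/s × 60000 = 1970 L/min.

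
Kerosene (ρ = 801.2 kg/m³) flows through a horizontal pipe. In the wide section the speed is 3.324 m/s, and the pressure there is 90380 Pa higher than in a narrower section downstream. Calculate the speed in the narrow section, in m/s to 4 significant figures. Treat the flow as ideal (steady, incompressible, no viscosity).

With h₁ = h₂, rearranging Bernoulli gives v₂ = √(v₁² + 2ΔP/ρ).
v₂ = √(3.324² + 2·90380/801.2) = √(11.05 + 225.6) = 15.38 m/s.

v₂ ≈ 15.38 m/s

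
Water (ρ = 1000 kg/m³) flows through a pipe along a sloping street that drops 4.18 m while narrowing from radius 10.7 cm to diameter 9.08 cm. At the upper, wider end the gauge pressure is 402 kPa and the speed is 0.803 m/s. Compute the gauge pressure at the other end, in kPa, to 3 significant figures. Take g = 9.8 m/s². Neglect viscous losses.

The volume flow rate is constant, so v₂ = (A₁/A₂)v₁ = (360/64.8)·0.803 = 4.46 m/s.
Bernoulli: P₁ + ½ρv₁² + ρg h₁ = P₂ + ½ρv₂² + ρg h₂, so P₂ = P₁ + ½ρ(v₁² − v₂²) − ρg(h₂ − h₁).
P₂ = 402000 + ½·1000·(0.803² − 4.46²) − 1000·9.8·(−4.18) = 402000 + (-9630) − (-41000) = 433000 Pa.

P₂ ≈ 433 kPa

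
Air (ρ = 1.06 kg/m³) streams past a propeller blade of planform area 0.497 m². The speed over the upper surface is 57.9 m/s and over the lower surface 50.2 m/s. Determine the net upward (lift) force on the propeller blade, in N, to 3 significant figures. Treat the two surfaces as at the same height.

F ≈ 219 N

From P + ½ρv² = const at equal height, P_low − P_up = ½ρ(v_up² − v_low²).
ΔP = ½·1.06·(57.9² − 50.2²) = 441 Pa.
Lift = ΔP · A = 441 × 0.497 = 219 N.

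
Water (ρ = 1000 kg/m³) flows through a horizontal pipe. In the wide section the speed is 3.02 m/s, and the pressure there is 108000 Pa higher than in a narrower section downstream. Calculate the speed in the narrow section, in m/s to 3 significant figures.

Along the level pipe P + ½ρv² is conserved, hence v₂² = v₁² + 2(P₁ − P₂)/ρ.
v₂ = √(3.02² + 2·108000/1000) = √(9.12 + 216) = 15.0 m/s.

v₂ = 15.0 m/s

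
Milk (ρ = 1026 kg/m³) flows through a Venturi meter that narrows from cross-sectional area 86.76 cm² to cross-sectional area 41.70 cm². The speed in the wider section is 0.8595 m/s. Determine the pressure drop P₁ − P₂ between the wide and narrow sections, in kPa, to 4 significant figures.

ΔP ≈ 1.262 kPa

Mass conservation (A₁v₁ = A₂v₂) gives v₂ = 0.8595 × 86.76/41.70 = 1.788 m/s.
Along the horizontal streamline, P + ½ρv² is constant.
P₁ − P₂ = ½·1026·(1.788² − 0.8595²) = ½·1026·2.459 = 1262 Pa.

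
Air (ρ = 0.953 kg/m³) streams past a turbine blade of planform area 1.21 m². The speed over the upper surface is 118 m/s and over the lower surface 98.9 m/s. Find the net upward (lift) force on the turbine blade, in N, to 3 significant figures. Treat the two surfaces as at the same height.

The faster flow above has the lower pressure; Bernoulli (same height) gives ΔP = ½ρ(v_up² − v_low²).
ΔP = ½·0.953·(118² − 98.9²) = 1970 Pa.
Lift = ΔP · A = 1970 × 1.21 = 2390 N.

F = 2390 N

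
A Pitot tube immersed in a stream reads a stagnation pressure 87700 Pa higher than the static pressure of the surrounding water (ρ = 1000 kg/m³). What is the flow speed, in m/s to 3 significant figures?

At the stagnation point the flow is brought to rest, so Bernoulli gives P_stag − P_static = ½ρv².
v = √(2ΔP/ρ) = √(2·87700/1000) = 13.2 m/s.

13.2 m/s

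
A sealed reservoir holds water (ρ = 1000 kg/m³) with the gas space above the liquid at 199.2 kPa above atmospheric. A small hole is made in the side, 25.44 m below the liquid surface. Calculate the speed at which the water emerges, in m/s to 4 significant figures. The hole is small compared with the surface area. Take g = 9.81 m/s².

Take point 1 at the surface (v₁ ≈ 0) and point 2 at the hole (at atmospheric pressure). Bernoulli: P₁ + ρg h = P_atm + ½ρv₂².
With P₁ − P_atm = 199200 Pa, v₂ = √(2gh + 2ΔP/ρ) = √(2·9.81·25.44 + 2·199200/1000) = 29.96 m/s.

v ≈ 29.96 m/s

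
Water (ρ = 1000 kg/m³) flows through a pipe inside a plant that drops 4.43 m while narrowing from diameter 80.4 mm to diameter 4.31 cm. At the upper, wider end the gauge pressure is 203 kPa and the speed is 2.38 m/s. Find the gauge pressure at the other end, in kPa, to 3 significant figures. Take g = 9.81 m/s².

The volume flow rate is constant, so v₂ = (A₁/A₂)v₁ = (50.8/14.6)·2.38 = 8.28 m/s.
Energy conservation along the streamline gives P₂ = P₁ − ½ρ(v₂² − v₁²) − ρg(h₂ − h₁).
P₂ = 203000 + ½·1000·(2.38² − 8.28²) − 1000·9.81·(−4.43) = 203000 + (-31500) − (-43500) = 215000 Pa.

P₂ ≈ 215 kPa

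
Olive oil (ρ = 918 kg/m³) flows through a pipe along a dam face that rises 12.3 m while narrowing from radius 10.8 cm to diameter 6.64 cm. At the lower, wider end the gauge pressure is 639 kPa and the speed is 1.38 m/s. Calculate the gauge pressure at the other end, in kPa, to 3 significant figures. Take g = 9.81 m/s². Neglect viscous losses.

P₂ ≈ 431 kPa

The volume flow rate is constant, so v₂ = (A₁/A₂)v₁ = (366/34.6)·1.38 = 14.6 m/s.
Bernoulli: P₁ + ½ρv₁² + ρg h₁ = P₂ + ½ρv₂² + ρg h₂, so P₂ = P₁ + ½ρ(v₁² − v₂²) − ρg(h₂ − h₁).
P₂ = 639000 + ½·918·(1.38² − 14.6²) − 918·9.81·(+12.3) = 639000 + (-97000) − (111000) = 431000 Pa.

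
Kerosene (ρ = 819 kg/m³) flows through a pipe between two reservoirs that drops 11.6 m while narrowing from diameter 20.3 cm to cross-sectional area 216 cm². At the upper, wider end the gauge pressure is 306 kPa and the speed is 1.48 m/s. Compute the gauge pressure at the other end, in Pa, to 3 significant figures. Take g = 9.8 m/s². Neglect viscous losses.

By continuity, v₂ = v₁·A₁/A₂ = 1.48·(324/216) = 2.22 m/s.
Bernoulli: P₁ + ½ρv₁² + ρg h₁ = P₂ + ½ρv₂² + ρg h₂, so P₂ = P₁ + ½ρ(v₁² − v₂²) − ρg(h₂ − h₁).
P₂ = 306000 + ½·819·(1.48² − 2.22²) − 819·9.8·(−11.6) = 306000 + (-1120) − (-93100) = 398000 Pa.

P₂ ≈ 398000 Pa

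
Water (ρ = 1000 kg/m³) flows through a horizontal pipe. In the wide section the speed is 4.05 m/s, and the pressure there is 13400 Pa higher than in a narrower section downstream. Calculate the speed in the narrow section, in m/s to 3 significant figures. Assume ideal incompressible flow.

6.57 m/s

Horizontal Bernoulli: P₁ + ½ρv₁² = P₂ + ½ρv₂², so v₂² = v₁² + 2(P₁ − P₂)/ρ.
v₂ = √(4.05² + 2·13400/1000) = √(16.4 + 26.8) = 6.57 m/s.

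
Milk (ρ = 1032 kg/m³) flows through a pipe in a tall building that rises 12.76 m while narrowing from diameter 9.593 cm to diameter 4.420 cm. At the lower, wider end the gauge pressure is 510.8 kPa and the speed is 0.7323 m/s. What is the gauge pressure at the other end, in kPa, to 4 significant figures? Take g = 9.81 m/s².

P₂ ≈ 375.8 kPa

By continuity, v₂ = v₁·A₁/A₂ = 0.7323·(72.28/15.34) = 3.449 m/s.
Energy conservation along the streamline gives P₂ = P₁ − ½ρ(v₂² − v₁²) − ρg(h₂ − h₁).
P₂ = 510800 + ½·1032·(0.7323² − 3.449²) − 1032·9.81·(+12.76) = 510800 + (-5863) − (129200) = 375800 Pa.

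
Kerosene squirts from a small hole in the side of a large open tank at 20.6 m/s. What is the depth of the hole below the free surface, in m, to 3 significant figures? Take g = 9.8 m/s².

For a small hole in a large open tank, ½v² = gh, giving h = v²/(2g).
h = 20.6²/(2·9.8) = 424/19.60 = 21.7 m.

21.7 m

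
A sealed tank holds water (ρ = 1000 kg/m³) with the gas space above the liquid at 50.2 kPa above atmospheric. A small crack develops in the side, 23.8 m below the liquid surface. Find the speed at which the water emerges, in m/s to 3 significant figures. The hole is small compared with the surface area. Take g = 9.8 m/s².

v = 23.8 m/s

Take point 1 at the surface (v₁ ≈ 0) and point 2 at the hole (at atmospheric pressure). Bernoulli: P₁ + ρg h = P_atm + ½ρv₂².
With P₁ − P_atm = 50200 Pa, v₂ = √(2gh + 2ΔP/ρ) = √(2·9.8·23.8 + 2·50200/1000) = 23.8 m/s.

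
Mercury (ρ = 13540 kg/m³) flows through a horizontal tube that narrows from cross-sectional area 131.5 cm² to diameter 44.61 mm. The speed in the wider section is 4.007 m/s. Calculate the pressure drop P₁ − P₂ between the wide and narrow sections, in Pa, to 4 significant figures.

ΔP ≈ 7586000 Pa

Mass conservation (A₁v₁ = A₂v₂) gives v₂ = 4.007 × 131.5/15.63 = 33.71 m/s.
With no height change, Bernoulli's equation is P₁ + ½ρv₁² = P₂ + ½ρv₂².
P₁ − P₂ = ½·13540·(33.71² − 4.007²) = ½·13540·1120 = 7586000 Pa.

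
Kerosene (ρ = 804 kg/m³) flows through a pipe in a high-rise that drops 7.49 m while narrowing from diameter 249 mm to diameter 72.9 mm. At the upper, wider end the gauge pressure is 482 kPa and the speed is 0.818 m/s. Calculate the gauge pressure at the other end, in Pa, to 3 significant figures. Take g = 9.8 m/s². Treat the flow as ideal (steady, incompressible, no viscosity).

P₂ = 505000 Pa

Continuity gives A₁v₁ = A₂v₂, so v₂ = (487 cm²)/(41.7 cm²) × 0.818 m/s = 9.54 m/s.
Energy conservation along the streamline gives P₂ = P₁ − ½ρ(v₂² − v₁²) − ρg(h₂ − h₁).
P₂ = 482000 + ½·804·(0.818² − 9.54²) − 804·9.8·(−7.49) = 482000 + (-36300) − (-59000) = 505000 Pa.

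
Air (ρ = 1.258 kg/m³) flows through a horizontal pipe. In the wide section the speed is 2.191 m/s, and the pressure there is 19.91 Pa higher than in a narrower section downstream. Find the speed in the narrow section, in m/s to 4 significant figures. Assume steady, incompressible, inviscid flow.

v₂ ≈ 6.038 m/s

Horizontal Bernoulli: P₁ + ½ρv₁² = P₂ + ½ρv₂², so v₂² = v₁² + 2(P₁ − P₂)/ρ.
v₂ = √(2.191² + 2·19.91/1.258) = √(4.800 + 31.65) = 6.038 m/s.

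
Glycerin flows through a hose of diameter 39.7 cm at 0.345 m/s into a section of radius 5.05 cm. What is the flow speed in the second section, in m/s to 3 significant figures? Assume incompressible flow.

The volume flow rate is constant, so v₂ = (A₁/A₂)v₁ = (1240/80.1)·0.345 = 5.33 m/s.

v₂ ≈ 5.33 m/s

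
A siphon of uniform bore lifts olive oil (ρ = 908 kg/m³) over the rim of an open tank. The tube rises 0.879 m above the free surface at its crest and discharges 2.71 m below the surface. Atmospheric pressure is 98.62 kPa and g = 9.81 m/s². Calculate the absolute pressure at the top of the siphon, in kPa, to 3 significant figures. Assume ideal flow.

Bernoulli surface→outlet gives ½v² = g·h_out, so v = √(2·9.81·2.71) = 7.29 m/s.
The bore is uniform, so the speed at the crest is the same v. Bernoulli surface→crest: P_atm = P_top + ½ρv² + ρg·h_top.
P_top = 98620 − ½·908·7.29² − 908·9.81·0.879 = 66700 Pa.

P_top ≈ 66.7 kPa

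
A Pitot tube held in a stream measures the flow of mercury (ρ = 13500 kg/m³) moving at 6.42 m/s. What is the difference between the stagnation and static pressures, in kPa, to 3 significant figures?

At the stagnation point the flow is brought to rest, so Bernoulli gives P_stag − P_static = ½ρv².
ΔP = ½·13500·6.42² = 278000 Pa.

278 kPa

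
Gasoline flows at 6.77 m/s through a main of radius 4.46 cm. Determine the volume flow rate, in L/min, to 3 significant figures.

Q = A·v = 0.00625 m² × 6.77 m/s = 0.0423 m³/s.
Converting: 0.0423 m³/s × 60000 = 2540 L/min.

2540 L/min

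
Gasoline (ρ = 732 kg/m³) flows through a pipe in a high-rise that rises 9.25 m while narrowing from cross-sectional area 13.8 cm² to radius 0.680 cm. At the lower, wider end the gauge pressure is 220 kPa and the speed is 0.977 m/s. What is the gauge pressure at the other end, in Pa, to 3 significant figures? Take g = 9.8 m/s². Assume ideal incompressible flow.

The volume flow rate is constant, so v₂ = (A₁/A₂)v₁ = (13.8/1.45)·0.977 = 9.28 m/s.
Bernoulli: P₁ + ½ρv₁² + ρg h₁ = P₂ + ½ρv₂² + ρg h₂, so P₂ = P₁ + ½ρ(v₁² − v₂²) − ρg(h₂ − h₁).
P₂ = 220000 + ½·732·(0.977² − 9.28²) − 732·9.8·(+9.25) = 220000 + (-31200) − (66400) = 122000 Pa.

P₂ ≈ 122000 Pa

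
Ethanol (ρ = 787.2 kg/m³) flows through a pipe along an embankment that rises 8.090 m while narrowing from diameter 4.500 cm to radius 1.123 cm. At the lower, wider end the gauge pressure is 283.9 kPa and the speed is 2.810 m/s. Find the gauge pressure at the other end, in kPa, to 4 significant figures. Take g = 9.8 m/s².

Continuity gives A₁v₁ = A₂v₂, so v₂ = (15.90 cm²)/(3.962 cm²) × 2.810 m/s = 11.28 m/s.
Energy conservation along the streamline gives P₂ = P₁ − ½ρ(v₂² − v₁²) − ρg(h₂ − h₁).
P₂ = 283900 + ½·787.2·(2.810² − 11.28²) − 787.2·9.8·(+8.090) = 283900 + (-46970) − (62410) = 174500 Pa.

P₂ ≈ 174.5 kPa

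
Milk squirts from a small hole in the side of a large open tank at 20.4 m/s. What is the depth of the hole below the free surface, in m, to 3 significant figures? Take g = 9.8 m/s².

h ≈ 21.2 m

Torricelli: v = √(2gh), so h = v²/(2g).
h = 20.4²/(2·9.8) = 416/19.60 = 21.2 m.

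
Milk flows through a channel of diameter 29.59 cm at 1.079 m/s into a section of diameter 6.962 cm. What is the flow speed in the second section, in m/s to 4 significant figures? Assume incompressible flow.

v₂ ≈ 19.49 m/s

Continuity gives A₁v₁ = A₂v₂, so v₂ = (687.7 cm²)/(38.07 cm²) × 1.079 m/s = 19.49 m/s.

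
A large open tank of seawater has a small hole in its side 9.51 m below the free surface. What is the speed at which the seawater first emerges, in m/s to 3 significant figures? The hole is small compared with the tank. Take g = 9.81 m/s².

The surface is effectively still and both ends are open, so ½v² = gh and v = √(2·9.81·9.51) = 13.7 m/s.

13.7 m/s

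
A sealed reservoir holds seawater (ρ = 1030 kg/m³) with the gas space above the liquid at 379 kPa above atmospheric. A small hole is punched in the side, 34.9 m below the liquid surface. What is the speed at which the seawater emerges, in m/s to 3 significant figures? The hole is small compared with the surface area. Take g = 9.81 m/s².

v = 37.7 m/s

Take point 1 at the surface (v₁ ≈ 0) and point 2 at the hole (at atmospheric pressure). Bernoulli: P₁ + ρg h = P_atm + ½ρv₂².
With P₁ − P_atm = 379000 Pa, v₂ = √(2gh + 2ΔP/ρ) = √(2·9.81·34.9 + 2·379000/1030) = 37.7 m/s.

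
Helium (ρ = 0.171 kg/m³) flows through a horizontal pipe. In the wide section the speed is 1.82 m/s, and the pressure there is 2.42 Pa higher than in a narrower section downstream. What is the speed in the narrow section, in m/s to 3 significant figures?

With h₁ = h₂, rearranging Bernoulli gives v₂ = √(v₁² + 2ΔP/ρ).
v₂ = √(1.82² + 2·2.42/0.171) = √(3.31 + 28.3) = 5.62 m/s.

v₂ ≈ 5.62 m/s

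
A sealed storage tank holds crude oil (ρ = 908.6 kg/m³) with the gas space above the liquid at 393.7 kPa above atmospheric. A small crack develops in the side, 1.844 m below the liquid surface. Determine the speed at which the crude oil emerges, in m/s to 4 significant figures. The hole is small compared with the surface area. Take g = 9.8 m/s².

v ≈ 30.05 m/s

Take point 1 at the surface (v₁ ≈ 0) and point 2 at the hole (at atmospheric pressure). Bernoulli: P₁ + ρg h = P_atm + ½ρv₂².
With P₁ − P_atm = 393700 Pa, v₂ = √(2gh + 2ΔP/ρ) = √(2·9.8·1.844 + 2·393700/908.6) = 30.05 m/s.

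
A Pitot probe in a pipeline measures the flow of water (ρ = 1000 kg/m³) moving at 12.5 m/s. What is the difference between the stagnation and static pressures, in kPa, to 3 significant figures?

At the stagnation point the flow is brought to rest, so Bernoulli gives P_stag − P_static = ½ρv².
ΔP = ½·1000·12.5² = 78100 Pa.

ΔP ≈ 78.1 kPa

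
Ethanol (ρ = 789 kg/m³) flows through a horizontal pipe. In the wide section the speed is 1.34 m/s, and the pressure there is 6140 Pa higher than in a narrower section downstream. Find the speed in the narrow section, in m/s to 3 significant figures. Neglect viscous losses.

v₂ ≈ 4.17 m/s

With h₁ = h₂, rearranging Bernoulli gives v₂ = √(v₁² + 2ΔP/ρ).
v₂ = √(1.34² + 2·6140/789) = √(1.80 + 15.6) = 4.17 m/s.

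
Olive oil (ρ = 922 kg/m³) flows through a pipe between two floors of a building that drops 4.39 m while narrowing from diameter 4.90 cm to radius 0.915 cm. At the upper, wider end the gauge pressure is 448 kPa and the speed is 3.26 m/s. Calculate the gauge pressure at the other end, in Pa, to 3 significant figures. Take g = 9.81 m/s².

Mass conservation (A₁v₁ = A₂v₂) gives v₂ = 3.26 × 18.9/2.63 = 23.4 m/s.
Applying Bernoulli between the two ends and solving for P₂: P₂ = P₁ + ½ρ(v₁² − v₂²) − ρgΔh.
P₂ = 448000 + ½·922·(3.26² − 23.4²) − 922·9.81·(−4.39) = 448000 + (-247000) − (-39700) = 241000 Pa.

P₂ ≈ 241000 Pa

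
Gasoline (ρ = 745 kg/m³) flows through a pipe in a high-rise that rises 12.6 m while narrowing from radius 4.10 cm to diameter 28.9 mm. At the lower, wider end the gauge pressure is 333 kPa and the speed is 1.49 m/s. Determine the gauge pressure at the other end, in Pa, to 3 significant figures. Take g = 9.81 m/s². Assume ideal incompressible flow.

P₂ ≈ 188000 Pa

Mass conservation (A₁v₁ = A₂v₂) gives v₂ = 1.49 × 52.8/6.56 = 12.0 m/s.
Bernoulli: P₁ + ½ρv₁² + ρg h₁ = P₂ + ½ρv₂² + ρg h₂, so P₂ = P₁ + ½ρ(v₁² − v₂²) − ρg(h₂ − h₁).
P₂ = 333000 + ½·745·(1.49² − 12.0²) − 745·9.81·(+12.6) = 333000 + (-52800) − (92100) = 188000 Pa.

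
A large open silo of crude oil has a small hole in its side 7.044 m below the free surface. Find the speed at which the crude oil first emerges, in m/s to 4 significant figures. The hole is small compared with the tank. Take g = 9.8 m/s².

Torricelli's result v = √(2gh) gives v = √(2·9.8·7.044) = 11.75 m/s.

v = 11.75 m/s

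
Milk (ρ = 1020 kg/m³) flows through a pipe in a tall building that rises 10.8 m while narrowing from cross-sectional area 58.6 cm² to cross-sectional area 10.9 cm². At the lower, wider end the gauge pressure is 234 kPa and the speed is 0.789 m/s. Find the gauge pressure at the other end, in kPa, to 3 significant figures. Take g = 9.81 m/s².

P₂ = 117 kPa

The volume flow rate is constant, so v₂ = (A₁/A₂)v₁ = (58.6/10.9)·0.789 = 4.24 m/s.
Energy conservation along the streamline gives P₂ = P₁ − ½ρ(v₂² − v₁²) − ρg(h₂ − h₁).
P₂ = 234000 + ½·1020·(0.789² − 4.24²) − 1020·9.81·(+10.8) = 234000 + (-8860) − (108000) = 117000 Pa.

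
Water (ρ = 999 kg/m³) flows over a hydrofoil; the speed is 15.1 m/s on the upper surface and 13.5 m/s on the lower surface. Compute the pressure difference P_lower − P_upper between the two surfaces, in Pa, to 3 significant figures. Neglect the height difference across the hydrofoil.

With negligible Δh, P + ½ρv² is constant, so P_low − P_up = ½ρ(v_up² − v_low²).
ΔP = ½·999·(15.1² − 13.5²) = 22900 Pa.

ΔP ≈ 22900 Pa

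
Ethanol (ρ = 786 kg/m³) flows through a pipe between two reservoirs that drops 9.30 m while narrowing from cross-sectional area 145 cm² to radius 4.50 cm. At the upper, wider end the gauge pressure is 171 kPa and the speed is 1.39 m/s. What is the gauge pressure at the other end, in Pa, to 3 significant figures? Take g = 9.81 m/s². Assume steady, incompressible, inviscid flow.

Mass conservation (A₁v₁ = A₂v₂) gives v₂ = 1.39 × 145/63.6 = 3.17 m/s.
Applying Bernoulli between the two ends and solving for P₂: P₂ = P₁ + ½ρ(v₁² − v₂²) − ρgΔh.
P₂ = 171000 + ½·786·(1.39² − 3.17²) − 786·9.81·(−9.30) = 171000 + (-3190) − (-71700) = 240000 Pa.

P₂ = 240000 Pa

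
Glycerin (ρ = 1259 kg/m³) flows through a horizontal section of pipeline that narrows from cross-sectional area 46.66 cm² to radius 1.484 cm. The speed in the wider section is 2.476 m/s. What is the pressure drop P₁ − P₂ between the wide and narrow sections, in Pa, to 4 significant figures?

By continuity, v₂ = v₁·A₁/A₂ = 2.476·(46.66/6.919) = 16.70 m/s.
With no height change, Bernoulli's equation is P₁ + ½ρv₁² = P₂ + ½ρv₂².
P₁ − P₂ = ½·1259·(16.70² − 2.476²) = ½·1259·272.7 = 171700 Pa.

ΔP ≈ 171700 Pa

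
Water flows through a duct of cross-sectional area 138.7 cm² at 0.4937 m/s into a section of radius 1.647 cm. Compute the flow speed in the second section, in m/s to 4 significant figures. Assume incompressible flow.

v₂ = 8.035 m/s

By continuity, v₂ = v₁·A₁/A₂ = 0.4937·(138.7/8.522) = 8.035 m/s.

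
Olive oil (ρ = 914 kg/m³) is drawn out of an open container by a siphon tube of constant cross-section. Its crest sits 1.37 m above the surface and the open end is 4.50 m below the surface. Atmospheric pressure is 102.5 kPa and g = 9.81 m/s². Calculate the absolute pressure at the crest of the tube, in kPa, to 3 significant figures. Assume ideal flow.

P_top = 49.9 kPa

From the surface to the outlet (both open to atmosphere, surface at rest): v = √(2g·h_out) = √(2·9.81·4.50) = 9.40 m/s.
Continuity keeps v the same throughout the tube; from surface to crest, P_atm + 0 = P_top + ½ρv² + ρg·h_top.
P_top = 102500 − ½·914·9.40² − 914·9.81·1.37 = 49900 Pa.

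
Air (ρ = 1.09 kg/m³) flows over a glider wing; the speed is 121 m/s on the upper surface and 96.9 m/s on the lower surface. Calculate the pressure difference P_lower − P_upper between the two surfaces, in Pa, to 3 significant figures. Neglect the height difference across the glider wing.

With negligible Δh, P + ½ρv² is constant, so P_low − P_up = ½ρ(v_up² − v_low²).
ΔP = ½·1.09·(121² − 96.9²) = 2860 Pa.

ΔP ≈ 2860 Pa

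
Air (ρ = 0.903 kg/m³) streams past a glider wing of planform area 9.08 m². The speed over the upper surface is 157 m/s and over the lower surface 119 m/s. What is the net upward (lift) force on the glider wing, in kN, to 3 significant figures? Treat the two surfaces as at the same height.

F = 43.0 kN

The faster flow above has the lower pressure; Bernoulli (same height) gives ΔP = ½ρ(v_up² − v_low²).
ΔP = ½·0.903·(157² − 119²) = 4740 Pa.
Lift = ΔP · A = 4740 × 9.08 = 43000 N.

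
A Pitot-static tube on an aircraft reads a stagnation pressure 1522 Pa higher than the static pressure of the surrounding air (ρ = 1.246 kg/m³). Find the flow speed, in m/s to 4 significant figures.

At the stagnation point the flow is brought to rest, so Bernoulli gives P_stag − P_static = ½ρv².
v = √(2ΔP/ρ) = √(2·1522/1.246) = 49.43 m/s.

v = 49.43 m/s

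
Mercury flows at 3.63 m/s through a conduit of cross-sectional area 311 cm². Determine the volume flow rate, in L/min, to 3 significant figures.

Q ≈ 6770 L/min

Q = A·v = 0.0311 m² × 3.63 m/s = 0.113 m³/s.
Converting: 0.113 m³/s × 60000 = 6770 L/min.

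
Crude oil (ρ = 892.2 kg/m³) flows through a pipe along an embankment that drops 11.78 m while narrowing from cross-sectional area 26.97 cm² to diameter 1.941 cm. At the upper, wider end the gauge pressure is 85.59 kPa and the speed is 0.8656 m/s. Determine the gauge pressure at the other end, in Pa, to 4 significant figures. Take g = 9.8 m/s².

P₂ ≈ 161200 Pa

Continuity gives A₁v₁ = A₂v₂, so v₂ = (26.97 cm²)/(2.959 cm²) × 0.8656 m/s = 7.890 m/s.
Applying Bernoulli between the two ends and solving for P₂: P₂ = P₁ + ½ρ(v₁² − v₂²) − ρgΔh.
P₂ = 85590 + ½·892.2·(0.8656² − 7.890²) − 892.2·9.8·(−11.78) = 85590 + (-27430) − (-103000) = 161200 Pa.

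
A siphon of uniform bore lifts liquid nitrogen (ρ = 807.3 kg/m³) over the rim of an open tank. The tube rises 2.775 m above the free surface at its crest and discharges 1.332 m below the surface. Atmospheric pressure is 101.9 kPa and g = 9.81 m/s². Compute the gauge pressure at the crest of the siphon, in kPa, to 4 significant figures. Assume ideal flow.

The outlet speed comes from Torricelli: v = √(2g·1.332) = 5.112 m/s.
The bore is uniform, so the speed at the crest is the same v. Bernoulli surface→crest: P_atm = P_top + ½ρv² + ρg·h_top.
P_top = 101900 − ½·807.3·5.112² − 807.3·9.81·2.775 = 69370 Pa. So P_gauge = P_top − P_atm = -32530 Pa.

P_gauge ≈ -32.53 kPa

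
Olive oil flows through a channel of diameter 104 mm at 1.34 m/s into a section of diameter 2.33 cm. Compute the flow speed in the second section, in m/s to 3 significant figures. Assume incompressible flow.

v₂ ≈ 26.7 m/s

Continuity gives A₁v₁ = A₂v₂, so v₂ = (84.9 cm²)/(4.26 cm²) × 1.34 m/s = 26.7 m/s.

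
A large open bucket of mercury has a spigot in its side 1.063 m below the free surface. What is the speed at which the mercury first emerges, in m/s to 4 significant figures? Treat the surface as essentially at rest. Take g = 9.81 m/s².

With the surface at rest and both surface and jet at atmospheric pressure, Bernoulli gives ρg h = ½ρv², so v = √(2gh) = √(2·9.81·1.063) = 4.567 m/s.

v ≈ 4.567 m/s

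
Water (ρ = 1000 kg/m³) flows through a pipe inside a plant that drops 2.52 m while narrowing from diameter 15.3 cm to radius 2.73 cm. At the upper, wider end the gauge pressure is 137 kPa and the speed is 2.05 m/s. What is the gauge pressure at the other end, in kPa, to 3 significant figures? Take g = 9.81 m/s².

34.3 kPa

Continuity gives A₁v₁ = A₂v₂, so v₂ = (184 cm²)/(23.4 cm²) × 2.05 m/s = 16.1 m/s.
Applying Bernoulli between the two ends and solving for P₂: P₂ = P₁ + ½ρ(v₁² − v₂²) − ρgΔh.
P₂ = 137000 + ½·1000·(2.05² − 16.1²) − 1000·9.81·(−2.52) = 137000 + (-127000) − (-24700) = 34300 Pa.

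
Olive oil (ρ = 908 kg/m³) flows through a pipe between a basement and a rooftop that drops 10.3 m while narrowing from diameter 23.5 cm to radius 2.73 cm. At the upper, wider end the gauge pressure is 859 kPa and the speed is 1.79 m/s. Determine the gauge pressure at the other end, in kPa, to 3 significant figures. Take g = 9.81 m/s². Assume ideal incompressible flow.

P₂ ≈ 453 kPa

Mass conservation (A₁v₁ = A₂v₂) gives v₂ = 1.79 × 434/23.4 = 33.2 m/s.
Energy conservation along the streamline gives P₂ = P₁ − ½ρ(v₂² − v₁²) − ρg(h₂ − h₁).
P₂ = 859000 + ½·908·(1.79² − 33.2²) − 908·9.81·(−10.3) = 859000 + (-498000) − (-91700) = 453000 Pa.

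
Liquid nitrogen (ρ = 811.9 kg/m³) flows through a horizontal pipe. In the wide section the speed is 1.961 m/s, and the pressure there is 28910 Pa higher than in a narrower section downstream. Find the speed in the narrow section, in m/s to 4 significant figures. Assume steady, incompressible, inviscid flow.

8.664 m/s

Horizontal Bernoulli: P₁ + ½ρv₁² = P₂ + ½ρv₂², so v₂² = v₁² + 2(P₁ − P₂)/ρ.
v₂ = √(1.961² + 2·28910/811.9) = √(3.846 + 71.22) = 8.664 m/s.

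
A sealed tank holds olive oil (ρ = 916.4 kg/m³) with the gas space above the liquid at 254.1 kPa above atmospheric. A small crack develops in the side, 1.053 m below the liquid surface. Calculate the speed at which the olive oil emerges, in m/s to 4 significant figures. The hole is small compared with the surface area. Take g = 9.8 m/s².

Take point 1 at the surface (v₁ ≈ 0) and point 2 at the hole (at atmospheric pressure). Bernoulli: P₁ + ρg h = P_atm + ½ρv₂².
With P₁ − P_atm = 254100 Pa, v₂ = √(2gh + 2ΔP/ρ) = √(2·9.8·1.053 + 2·254100/916.4) = 23.98 m/s.

v ≈ 23.98 m/s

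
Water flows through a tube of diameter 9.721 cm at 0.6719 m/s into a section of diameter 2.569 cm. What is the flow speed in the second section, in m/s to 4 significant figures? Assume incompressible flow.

v₂ ≈ 9.621 m/s

Mass conservation (A₁v₁ = A₂v₂) gives v₂ = 0.6719 × 74.22/5.183 = 9.621 m/s.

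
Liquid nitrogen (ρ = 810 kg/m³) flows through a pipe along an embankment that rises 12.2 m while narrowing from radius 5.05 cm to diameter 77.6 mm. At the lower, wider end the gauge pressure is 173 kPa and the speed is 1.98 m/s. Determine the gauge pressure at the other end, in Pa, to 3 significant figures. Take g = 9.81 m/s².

P₂ ≈ 73100 Pa

Mass conservation (A₁v₁ = A₂v₂) gives v₂ = 1.98 × 80.1/47.3 = 3.35 m/s.
Bernoulli: P₁ + ½ρv₁² + ρg h₁ = P₂ + ½ρv₂² + ρg h₂, so P₂ = P₁ + ½ρ(v₁² − v₂²) − ρg(h₂ − h₁).
P₂ = 173000 + ½·810·(1.98² − 3.35²) − 810·9.81·(+12.2) = 173000 + (-2970) − (96900) = 73100 Pa.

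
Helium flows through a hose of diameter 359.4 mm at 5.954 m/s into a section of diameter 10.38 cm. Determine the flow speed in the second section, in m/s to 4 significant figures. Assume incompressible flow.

71.38 m/s

By continuity, v₂ = v₁·A₁/A₂ = 5.954·(1014/84.62) = 71.38 m/s.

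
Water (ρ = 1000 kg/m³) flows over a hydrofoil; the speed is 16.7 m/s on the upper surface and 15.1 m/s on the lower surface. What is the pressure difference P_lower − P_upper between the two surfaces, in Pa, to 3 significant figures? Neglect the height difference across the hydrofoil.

ΔP ≈ 25400 Pa

Bernoulli (same height): P_lower − P_upper = ½ρ(v_upper² − v_lower²).
ΔP = ½·1000·(16.7² − 15.1²) = 25400 Pa.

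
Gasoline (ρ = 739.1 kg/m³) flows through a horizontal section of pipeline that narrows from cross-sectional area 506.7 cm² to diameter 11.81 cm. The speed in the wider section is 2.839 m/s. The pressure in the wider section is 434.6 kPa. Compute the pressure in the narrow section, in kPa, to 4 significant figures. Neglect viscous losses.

The volume flow rate is constant, so v₂ = (A₁/A₂)v₁ = (506.7/109.5)·2.839 = 13.13 m/s.
With no height change, Bernoulli's equation is P₁ + ½ρv₁² = P₂ + ½ρv₂².
P₂ = P₁ − ½ρ(v₂² − v₁²) = 434600 − ½·739.1·(13.13² − 2.839²) = 434600 − 60750 = 373900 Pa.

373.9 kPa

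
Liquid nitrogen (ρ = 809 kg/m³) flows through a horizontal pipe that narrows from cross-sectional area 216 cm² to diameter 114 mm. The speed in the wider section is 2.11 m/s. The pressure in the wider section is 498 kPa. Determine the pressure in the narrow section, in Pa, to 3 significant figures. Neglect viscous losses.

P₂ ≈ 492000 Pa

Mass conservation (A₁v₁ = A₂v₂) gives v₂ = 2.11 × 216/102 = 4.47 m/s.
The pipe is horizontal, so Bernoulli reduces to P₁ + ½ρv₁² = P₂ + ½ρv₂².
P₂ = P₁ − ½ρ(v₂² − v₁²) = 498000 − ½·809·(4.47² − 2.11²) = 498000 − 6260 = 492000 Pa.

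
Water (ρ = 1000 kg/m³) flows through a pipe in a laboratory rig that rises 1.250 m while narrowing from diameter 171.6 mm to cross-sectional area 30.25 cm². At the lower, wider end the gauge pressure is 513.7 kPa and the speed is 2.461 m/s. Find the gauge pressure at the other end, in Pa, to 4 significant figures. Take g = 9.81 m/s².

The volume flow rate is constant, so v₂ = (A₁/A₂)v₁ = (231.3/30.25)·2.461 = 18.82 m/s.
Bernoulli: P₁ + ½ρv₁² + ρg h₁ = P₂ + ½ρv₂² + ρg h₂, so P₂ = P₁ + ½ρ(v₁² − v₂²) − ρg(h₂ − h₁).
P₂ = 513700 + ½·1000·(2.461² − 18.82²) − 1000·9.81·(+1.250) = 513700 + (-174000) − (12260) = 327500 Pa.

P₂ ≈ 327500 Pa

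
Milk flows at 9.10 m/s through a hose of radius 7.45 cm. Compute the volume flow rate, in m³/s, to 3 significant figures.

Q = A·v = 0.0174 m² × 9.10 m/s = 0.159 m³/s.

0.159 m³/s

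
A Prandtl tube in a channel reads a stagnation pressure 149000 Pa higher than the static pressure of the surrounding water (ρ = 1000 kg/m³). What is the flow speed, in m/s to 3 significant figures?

At the stagnation point the flow is brought to rest, so Bernoulli gives P_stag − P_static = ½ρv².
v = √(2ΔP/ρ) = √(2·149000/1000) = 17.3 m/s.

v ≈ 17.3 m/s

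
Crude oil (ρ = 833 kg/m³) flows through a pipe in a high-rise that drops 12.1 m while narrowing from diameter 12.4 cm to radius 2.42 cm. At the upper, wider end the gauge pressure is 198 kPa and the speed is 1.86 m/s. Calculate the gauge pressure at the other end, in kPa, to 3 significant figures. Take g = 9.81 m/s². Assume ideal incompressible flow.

236 kPa

Continuity gives A₁v₁ = A₂v₂, so v₂ = (121 cm²)/(18.4 cm²) × 1.86 m/s = 12.2 m/s.
Applying Bernoulli between the two ends and solving for P₂: P₂ = P₁ + ½ρ(v₁² − v₂²) − ρgΔh.
P₂ = 198000 + ½·833·(1.86² − 12.2²) − 833·9.81·(−12.1) = 198000 + (-60600) − (-98900) = 236000 Pa.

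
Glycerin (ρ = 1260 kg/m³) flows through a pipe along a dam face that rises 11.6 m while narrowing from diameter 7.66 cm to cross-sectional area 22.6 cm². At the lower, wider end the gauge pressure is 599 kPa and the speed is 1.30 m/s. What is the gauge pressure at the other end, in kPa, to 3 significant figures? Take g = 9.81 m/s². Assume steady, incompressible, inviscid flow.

Continuity gives A₁v₁ = A₂v₂, so v₂ = (46.1 cm²)/(22.6 cm²) × 1.30 m/s = 2.65 m/s.
Energy conservation along the streamline gives P₂ = P₁ − ½ρ(v₂² − v₁²) − ρg(h₂ − h₁).
P₂ = 599000 + ½·1260·(1.30² − 2.65²) − 1260·9.81·(+11.6) = 599000 + (-3360) − (143000) = 452000 Pa.

P₂ = 452 kPa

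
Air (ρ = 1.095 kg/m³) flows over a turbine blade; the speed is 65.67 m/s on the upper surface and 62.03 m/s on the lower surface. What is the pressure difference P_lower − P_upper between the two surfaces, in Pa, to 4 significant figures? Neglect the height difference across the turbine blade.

Bernoulli (same height): P_lower − P_upper = ½ρ(v_upper² − v_lower²).
ΔP = ½·1.095·(65.67² − 62.03²) = 254.5 Pa.

254.5 Pa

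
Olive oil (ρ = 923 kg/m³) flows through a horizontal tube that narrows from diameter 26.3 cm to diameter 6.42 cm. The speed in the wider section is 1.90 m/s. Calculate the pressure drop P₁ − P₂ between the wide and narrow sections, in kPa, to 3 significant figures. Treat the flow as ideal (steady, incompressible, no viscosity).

The volume flow rate is constant, so v₂ = (A₁/A₂)v₁ = (543/32.4)·1.90 = 31.9 m/s.
Along the horizontal streamline, P + ½ρv² is constant.
P₁ − P₂ = ½·923·(31.9² − 1.90²) = ½·923·1010 = 468000 Pa.

ΔP ≈ 468 kPa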